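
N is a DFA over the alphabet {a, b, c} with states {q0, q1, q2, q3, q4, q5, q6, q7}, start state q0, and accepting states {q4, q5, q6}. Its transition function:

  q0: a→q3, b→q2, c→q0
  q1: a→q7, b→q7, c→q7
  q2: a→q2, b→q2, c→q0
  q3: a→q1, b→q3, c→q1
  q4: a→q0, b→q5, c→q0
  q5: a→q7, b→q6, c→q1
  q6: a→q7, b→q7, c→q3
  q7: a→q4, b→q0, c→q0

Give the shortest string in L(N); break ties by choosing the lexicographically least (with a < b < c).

aaaa

A breadth-first search from q0 reaches an accepting state first via the path q0 → q3 → q1 → q7 → q4 on input aaaa.
No string of length < 4 is accepted (BFS exhausts all shorter strings without reaching an accepting state), and aaaa is the lexicographically least accepting string of length 4.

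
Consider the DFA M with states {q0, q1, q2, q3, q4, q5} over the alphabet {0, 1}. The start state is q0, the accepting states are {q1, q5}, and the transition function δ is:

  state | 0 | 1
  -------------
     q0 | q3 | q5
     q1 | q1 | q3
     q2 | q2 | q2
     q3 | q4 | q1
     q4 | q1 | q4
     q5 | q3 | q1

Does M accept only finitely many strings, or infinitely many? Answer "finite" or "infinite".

infinite

State q1 is reachable from the start and can reach an accepting state, and it lies on the cycle q1 → q1.
Traversing that cycle any number of times yields accepted strings of unbounded length, so the language is infinite.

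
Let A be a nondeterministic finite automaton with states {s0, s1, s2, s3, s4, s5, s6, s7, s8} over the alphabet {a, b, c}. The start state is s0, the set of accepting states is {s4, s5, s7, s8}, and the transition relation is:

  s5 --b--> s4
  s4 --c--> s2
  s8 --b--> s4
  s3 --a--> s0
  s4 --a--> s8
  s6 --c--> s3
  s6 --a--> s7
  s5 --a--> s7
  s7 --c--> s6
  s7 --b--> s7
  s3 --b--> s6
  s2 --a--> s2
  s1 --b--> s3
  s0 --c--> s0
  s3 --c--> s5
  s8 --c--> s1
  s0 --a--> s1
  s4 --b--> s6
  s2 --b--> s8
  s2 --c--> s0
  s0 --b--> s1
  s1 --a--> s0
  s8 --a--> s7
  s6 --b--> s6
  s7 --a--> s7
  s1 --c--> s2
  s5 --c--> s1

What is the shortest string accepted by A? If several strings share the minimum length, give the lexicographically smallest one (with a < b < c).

abc

A breadth-first search from s0 reaches an accepting state first via the path s0 → s1 → s3 → s5 on input abc.
No string of length < 3 is accepted (BFS exhausts all shorter strings without reaching an accepting state), and abc is the lexicographically least accepting string of length 3.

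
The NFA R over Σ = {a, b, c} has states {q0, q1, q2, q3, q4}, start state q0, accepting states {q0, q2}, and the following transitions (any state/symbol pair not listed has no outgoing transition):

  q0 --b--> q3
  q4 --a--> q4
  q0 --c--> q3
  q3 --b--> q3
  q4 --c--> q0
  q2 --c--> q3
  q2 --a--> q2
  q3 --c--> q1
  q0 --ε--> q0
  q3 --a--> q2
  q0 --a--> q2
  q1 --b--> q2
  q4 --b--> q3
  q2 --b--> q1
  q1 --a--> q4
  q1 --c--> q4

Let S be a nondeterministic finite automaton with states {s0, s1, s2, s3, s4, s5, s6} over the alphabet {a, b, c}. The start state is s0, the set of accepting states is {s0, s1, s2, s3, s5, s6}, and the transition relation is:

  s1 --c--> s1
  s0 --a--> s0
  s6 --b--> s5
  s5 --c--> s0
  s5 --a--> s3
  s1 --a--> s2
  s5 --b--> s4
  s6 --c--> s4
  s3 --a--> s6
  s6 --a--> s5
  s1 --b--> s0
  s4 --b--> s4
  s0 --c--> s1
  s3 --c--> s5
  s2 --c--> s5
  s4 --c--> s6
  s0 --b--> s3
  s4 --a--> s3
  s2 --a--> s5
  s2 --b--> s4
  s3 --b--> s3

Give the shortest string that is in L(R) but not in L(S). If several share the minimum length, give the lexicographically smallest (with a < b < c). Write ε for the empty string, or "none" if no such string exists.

bcb

The string bcb is accepted by R but not by S.
No shorter string lies in the difference, and bcb is the lexicographically first length-3 string in L(R) \ L(S).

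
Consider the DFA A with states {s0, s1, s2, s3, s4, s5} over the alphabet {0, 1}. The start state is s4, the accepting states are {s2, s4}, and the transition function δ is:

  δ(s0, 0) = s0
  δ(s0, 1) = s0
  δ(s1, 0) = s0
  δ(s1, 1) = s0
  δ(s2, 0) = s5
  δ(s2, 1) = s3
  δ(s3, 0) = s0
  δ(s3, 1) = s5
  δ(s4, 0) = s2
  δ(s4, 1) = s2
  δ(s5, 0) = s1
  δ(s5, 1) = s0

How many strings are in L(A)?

The useful subgraph on states {s2, s4} is acyclic, so L(A) is finite; the longest accepting path visits 2 useful states, giving maximum string length 1.
Counting accepting paths from s4 by length: 1 of length 0, 2 of length 1. Total 3.

3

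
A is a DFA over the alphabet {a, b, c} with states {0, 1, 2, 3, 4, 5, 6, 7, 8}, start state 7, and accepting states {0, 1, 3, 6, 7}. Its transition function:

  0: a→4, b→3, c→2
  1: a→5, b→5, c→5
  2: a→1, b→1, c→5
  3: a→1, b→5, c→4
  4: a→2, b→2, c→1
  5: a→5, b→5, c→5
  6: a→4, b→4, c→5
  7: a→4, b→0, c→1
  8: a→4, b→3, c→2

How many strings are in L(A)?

The useful subgraph on states {0, 1, 2, 3, 4, 7} is acyclic, so L(A) is finite; the longest accepting path visits 6 useful states, giving maximum string length 5.
Counting accepting paths from 7 by length: 1 of length 0, 2 of length 1, 2 of length 2, 8 of length 3, 5 of length 4, 4 of length 5. Total 22.

22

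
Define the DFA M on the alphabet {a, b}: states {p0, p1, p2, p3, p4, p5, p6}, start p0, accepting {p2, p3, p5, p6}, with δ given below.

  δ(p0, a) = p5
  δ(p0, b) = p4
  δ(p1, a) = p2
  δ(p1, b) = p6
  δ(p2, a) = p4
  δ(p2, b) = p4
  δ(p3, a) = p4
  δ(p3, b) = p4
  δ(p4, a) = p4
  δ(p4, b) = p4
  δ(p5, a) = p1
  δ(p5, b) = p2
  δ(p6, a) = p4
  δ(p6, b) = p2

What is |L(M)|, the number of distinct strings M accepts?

5

The useful subgraph on states {p0, p1, p2, p5, p6} is acyclic, so L(M) is finite; the longest accepting path visits 5 useful states, giving maximum string length 4.
Counting accepting paths from p0 by length: 1 of length 1, 1 of length 2, 2 of length 3, 1 of length 4. Total 5.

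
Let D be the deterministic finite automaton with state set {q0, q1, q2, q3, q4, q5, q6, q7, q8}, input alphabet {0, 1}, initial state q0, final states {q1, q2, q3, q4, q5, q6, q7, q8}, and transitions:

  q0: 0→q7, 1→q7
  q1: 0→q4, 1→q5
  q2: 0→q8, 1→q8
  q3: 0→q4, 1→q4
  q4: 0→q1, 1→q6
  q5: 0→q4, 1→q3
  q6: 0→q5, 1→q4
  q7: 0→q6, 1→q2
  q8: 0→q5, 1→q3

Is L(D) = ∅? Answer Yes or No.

The string 0 is accepted: the run q0 → q7 ends in the accepting state q7.
Since at least one string is accepted, L(D) is not empty.

No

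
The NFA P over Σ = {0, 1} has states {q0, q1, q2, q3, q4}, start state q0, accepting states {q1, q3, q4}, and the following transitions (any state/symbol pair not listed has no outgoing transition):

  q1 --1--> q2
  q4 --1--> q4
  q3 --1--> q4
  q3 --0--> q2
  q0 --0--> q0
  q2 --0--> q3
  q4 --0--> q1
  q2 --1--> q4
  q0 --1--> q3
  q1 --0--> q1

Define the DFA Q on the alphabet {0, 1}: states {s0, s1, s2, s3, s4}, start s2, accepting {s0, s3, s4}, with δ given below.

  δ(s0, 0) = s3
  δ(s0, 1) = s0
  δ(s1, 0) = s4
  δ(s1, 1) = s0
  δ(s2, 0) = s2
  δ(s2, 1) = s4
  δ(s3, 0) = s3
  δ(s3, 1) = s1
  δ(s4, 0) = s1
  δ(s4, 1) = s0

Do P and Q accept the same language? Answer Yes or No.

Yes

Exploring the product automaton P × Q from the start pair (q0, s2), following both machines on each input symbol, reaches 5 state pairs: (q0, s2), (q3, s4), (q2, s1), (q4, s0), (q1, s3).
P accepts in {q1, q3, q4} and Q accepts in {s0, s3, s4}. In every reachable pair the two components are either both accepting — (q3, s4), (q4, s0), (q1, s3) — or both non-accepting, so no string is accepted by exactly one of the machines: L(P) \ L(Q) and L(Q) \ L(P) are both empty.
Hence every string is accepted by P iff it is accepted by Q, and the two languages coincide.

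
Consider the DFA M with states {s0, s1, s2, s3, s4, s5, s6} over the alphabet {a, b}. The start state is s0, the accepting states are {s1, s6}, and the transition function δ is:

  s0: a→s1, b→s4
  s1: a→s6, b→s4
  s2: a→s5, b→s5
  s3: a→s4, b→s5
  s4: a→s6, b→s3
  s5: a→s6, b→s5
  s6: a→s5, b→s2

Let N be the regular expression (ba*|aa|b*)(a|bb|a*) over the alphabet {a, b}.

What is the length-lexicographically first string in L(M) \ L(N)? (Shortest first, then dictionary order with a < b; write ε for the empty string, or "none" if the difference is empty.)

The string aba is accepted by M but not by N.
No shorter string lies in the difference, and aba is the lexicographically first length-3 string in L(M) \ L(N).

aba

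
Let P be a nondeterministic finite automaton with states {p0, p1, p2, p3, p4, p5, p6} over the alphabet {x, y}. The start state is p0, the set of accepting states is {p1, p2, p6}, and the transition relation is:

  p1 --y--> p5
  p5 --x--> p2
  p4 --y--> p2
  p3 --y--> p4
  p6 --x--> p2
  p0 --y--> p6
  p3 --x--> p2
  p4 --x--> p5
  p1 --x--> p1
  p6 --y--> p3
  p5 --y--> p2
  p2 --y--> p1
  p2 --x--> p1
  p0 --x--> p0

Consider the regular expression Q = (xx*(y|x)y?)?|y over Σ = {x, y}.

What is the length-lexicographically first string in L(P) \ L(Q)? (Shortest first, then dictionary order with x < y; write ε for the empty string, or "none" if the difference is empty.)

yx

The string yx is accepted by P but not by Q.
No shorter string lies in the difference, and yx is the lexicographically first length-2 string in L(P) \ L(Q).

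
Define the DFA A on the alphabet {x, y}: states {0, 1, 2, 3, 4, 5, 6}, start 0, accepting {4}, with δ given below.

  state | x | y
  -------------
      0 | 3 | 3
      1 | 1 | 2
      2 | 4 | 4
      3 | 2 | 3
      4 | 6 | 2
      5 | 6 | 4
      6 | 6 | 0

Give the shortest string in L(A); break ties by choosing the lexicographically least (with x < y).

A breadth-first search from 0 reaches an accepting state first via the path 0 → 3 → 2 → 4 on input xxx.
No string of length < 3 is accepted (BFS exhausts all shorter strings without reaching an accepting state), and xxx is the lexicographically least accepting string of length 3.

xxx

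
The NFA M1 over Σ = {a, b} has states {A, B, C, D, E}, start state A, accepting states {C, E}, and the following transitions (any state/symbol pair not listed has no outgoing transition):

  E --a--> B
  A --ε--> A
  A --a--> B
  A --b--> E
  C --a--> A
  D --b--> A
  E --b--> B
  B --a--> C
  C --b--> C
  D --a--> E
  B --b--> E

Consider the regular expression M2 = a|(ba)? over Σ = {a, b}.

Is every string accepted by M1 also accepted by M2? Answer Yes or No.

No

The string b is in L(M1) but not in L(M2).
So L(M1) ⊄ L(M2).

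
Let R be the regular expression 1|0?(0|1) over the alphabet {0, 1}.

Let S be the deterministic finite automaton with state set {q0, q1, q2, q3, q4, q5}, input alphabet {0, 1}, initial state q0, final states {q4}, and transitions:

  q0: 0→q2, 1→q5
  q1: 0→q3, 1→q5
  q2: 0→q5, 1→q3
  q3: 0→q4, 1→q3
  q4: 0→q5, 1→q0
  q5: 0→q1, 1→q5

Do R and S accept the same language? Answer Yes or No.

No

The string 0 is accepted by R but rejected by S.
So L(R) ≠ L(S).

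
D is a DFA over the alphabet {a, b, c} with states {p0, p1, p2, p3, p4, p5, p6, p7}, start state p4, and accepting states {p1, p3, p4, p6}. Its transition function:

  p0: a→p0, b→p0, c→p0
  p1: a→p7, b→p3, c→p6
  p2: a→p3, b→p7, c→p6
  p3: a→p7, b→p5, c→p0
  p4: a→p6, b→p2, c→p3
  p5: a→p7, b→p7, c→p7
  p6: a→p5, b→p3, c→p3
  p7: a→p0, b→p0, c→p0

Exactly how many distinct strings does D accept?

The useful subgraph on states {p2, p3, p4, p6} is acyclic, so L(D) is finite; the longest accepting path visits 4 useful states, giving maximum string length 3.
Counting accepting paths from p4 by length: 1 of length 0, 2 of length 1, 4 of length 2, 2 of length 3. Total 9.

9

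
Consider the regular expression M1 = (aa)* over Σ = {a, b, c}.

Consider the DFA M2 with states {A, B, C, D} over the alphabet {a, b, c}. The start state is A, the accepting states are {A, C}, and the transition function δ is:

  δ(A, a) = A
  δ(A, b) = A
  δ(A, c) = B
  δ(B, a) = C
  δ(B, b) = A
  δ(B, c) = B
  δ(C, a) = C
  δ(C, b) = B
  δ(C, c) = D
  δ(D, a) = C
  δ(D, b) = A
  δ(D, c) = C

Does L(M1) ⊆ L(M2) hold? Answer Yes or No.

Yes

Converting the expression M1 to a DFA (subset construction, then merging equivalent states) gives the minimal DFA with states {r0, r1, r2}, start state r0, accepting states {r0} and transitions r0: a→r1, b→r2, c→r2; r1: a→r0, b→r2, c→r2; r2: a→r2, b→r2, c→r2.
Exploring the product automaton M1 × M2 from the start pair (r0, A), following both machines on each input symbol, reaches 6 state pairs: (r0, A), (r1, A), (r2, A), (r2, B), (r2, C), (r2, D).
M1 accepts in {r0} and M2 accepts in {A, C}. The reachable pairs whose M1-component is accepting are (r0, A); in each of them the M2-component is accepting too, so the product for L(M1) \ L(M2) (M1-component accepting, M2-component rejecting) has no reachable accepting pair and the difference is empty.
Hence every string in L(M1) is also in L(M2).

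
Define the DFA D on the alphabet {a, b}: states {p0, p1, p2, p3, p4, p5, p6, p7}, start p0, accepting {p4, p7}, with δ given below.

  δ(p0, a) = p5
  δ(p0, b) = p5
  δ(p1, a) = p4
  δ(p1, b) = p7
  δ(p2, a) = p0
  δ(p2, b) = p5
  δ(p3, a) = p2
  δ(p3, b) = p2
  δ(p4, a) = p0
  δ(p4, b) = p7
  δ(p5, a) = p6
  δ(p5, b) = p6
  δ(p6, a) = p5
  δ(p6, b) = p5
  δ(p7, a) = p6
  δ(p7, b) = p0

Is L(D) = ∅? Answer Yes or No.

Yes

The states reachable from the start state are {p0, p5, p6}.
None of the accepting states {p4, p7} is reachable, so no string is accepted and L(D) = ∅.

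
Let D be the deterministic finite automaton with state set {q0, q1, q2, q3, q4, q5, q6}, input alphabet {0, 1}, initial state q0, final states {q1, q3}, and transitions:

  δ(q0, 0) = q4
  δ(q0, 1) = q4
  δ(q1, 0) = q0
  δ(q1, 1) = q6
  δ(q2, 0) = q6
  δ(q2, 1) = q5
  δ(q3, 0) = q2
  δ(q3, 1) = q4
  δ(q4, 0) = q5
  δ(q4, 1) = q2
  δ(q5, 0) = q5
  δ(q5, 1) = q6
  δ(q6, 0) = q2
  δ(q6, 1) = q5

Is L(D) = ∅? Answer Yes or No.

The states reachable from the start state are {q0, q2, q4, q5, q6}.
None of the accepting states {q1, q3} is reachable, so no string is accepted and L(D) = ∅.

Yes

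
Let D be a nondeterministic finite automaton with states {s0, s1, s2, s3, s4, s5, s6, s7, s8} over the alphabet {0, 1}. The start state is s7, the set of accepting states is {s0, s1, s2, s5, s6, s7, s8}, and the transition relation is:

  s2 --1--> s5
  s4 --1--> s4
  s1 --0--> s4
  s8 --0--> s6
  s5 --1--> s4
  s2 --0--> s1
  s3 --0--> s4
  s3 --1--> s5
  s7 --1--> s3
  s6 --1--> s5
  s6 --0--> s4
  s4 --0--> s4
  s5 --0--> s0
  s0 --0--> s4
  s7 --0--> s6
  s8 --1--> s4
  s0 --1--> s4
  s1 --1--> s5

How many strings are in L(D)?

The useful subgraph on states {s0, s3, s5, s6, s7} is acyclic, so L(D) is finite; the longest accepting path visits 4 useful states, giving maximum string length 3.
Counting accepting paths from s7 by length: 1 of length 0, 1 of length 1, 2 of length 2, 2 of length 3. Total 6.

6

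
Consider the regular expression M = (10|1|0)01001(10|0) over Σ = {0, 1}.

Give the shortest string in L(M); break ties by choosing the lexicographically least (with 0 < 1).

0010010

By inspection of the expression, no string of length less than 7 matches, and 0010010 is the lexicographically first match of length 7.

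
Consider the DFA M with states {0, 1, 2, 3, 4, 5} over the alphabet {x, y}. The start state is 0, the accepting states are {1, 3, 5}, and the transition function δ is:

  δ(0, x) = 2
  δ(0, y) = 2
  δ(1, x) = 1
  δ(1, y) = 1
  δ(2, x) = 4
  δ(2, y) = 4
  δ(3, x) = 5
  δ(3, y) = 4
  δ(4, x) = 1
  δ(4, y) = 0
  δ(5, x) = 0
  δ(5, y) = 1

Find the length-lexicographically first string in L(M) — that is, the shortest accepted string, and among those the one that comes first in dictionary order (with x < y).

xxx

A breadth-first search from 0 reaches an accepting state first via the path 0 → 2 → 4 → 1 on input xxx.
No string of length < 3 is accepted (BFS exhausts all shorter strings without reaching an accepting state), and xxx is the lexicographically least accepting string of length 3.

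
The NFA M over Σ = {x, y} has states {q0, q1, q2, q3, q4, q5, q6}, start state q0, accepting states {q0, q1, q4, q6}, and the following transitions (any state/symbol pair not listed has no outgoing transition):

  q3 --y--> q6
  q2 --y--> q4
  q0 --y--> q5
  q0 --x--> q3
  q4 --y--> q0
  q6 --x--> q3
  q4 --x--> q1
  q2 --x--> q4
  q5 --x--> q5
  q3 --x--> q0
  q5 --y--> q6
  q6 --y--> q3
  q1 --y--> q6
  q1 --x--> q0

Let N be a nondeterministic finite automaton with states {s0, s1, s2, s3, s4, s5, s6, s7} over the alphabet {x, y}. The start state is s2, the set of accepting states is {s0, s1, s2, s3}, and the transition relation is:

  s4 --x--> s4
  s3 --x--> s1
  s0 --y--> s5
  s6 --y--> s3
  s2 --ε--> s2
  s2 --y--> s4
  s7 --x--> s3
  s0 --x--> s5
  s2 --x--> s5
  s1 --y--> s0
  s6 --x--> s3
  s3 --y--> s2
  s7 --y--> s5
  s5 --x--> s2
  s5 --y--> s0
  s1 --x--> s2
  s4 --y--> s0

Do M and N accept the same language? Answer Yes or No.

Yes

Exploring the product automaton M × N from the start pair (q0, s2), following both machines on each input symbol, reaches 4 state pairs: (q0, s2), (q3, s5), (q5, s4), (q6, s0).
M accepts in {q0, q1, q4, q6} and N accepts in {s0, s1, s2, s3}. In every reachable pair the two components are either both accepting — (q0, s2), (q6, s0) — or both non-accepting, so no string is accepted by exactly one of the machines: L(M) \ L(N) and L(N) \ L(M) are both empty.
Hence every string is accepted by M iff it is accepted by N, and the two languages coincide.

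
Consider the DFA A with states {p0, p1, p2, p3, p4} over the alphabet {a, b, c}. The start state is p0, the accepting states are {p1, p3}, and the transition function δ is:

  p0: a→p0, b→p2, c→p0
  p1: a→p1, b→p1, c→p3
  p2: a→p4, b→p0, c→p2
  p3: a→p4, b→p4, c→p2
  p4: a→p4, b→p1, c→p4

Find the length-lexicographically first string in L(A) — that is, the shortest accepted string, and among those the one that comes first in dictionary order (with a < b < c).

bab

A breadth-first search from p0 reaches an accepting state first via the path p0 → p2 → p4 → p1 on input bab.
No string of length < 3 is accepted (BFS exhausts all shorter strings without reaching an accepting state), and bab is the lexicographically least accepting string of length 3.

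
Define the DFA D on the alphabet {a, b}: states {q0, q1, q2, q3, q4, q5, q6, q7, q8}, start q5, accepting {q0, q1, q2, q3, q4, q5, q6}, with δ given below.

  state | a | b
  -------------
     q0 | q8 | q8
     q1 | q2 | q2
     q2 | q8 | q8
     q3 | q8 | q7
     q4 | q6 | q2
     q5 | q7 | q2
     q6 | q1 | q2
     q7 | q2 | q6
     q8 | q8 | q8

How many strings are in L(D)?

The useful subgraph on states {q1, q2, q5, q6, q7} is acyclic, so L(D) is finite; the longest accepting path visits 5 useful states, giving maximum string length 4.
Counting accepting paths from q5 by length: 1 of length 0, 1 of length 1, 2 of length 2, 2 of length 3, 2 of length 4. Total 8.

8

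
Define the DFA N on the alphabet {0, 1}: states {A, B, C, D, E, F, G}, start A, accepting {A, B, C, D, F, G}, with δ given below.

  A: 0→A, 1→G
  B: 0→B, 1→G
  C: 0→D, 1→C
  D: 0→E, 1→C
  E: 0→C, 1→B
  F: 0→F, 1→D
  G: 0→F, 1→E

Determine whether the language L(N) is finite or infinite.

infinite

State A is reachable from the start and can reach an accepting state, and it lies on the cycle A → A.
Traversing that cycle any number of times yields accepted strings of unbounded length, so the language is infinite.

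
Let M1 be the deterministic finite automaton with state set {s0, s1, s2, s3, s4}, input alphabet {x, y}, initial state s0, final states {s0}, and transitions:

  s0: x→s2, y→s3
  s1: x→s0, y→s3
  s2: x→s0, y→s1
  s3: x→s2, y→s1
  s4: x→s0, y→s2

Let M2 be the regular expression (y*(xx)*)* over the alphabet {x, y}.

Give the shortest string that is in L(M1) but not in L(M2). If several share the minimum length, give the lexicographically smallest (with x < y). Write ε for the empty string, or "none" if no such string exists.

xyx

The string xyx is accepted by M1 but not by M2.
No shorter string lies in the difference, and xyx is the lexicographically first length-3 string in L(M1) \ L(M2).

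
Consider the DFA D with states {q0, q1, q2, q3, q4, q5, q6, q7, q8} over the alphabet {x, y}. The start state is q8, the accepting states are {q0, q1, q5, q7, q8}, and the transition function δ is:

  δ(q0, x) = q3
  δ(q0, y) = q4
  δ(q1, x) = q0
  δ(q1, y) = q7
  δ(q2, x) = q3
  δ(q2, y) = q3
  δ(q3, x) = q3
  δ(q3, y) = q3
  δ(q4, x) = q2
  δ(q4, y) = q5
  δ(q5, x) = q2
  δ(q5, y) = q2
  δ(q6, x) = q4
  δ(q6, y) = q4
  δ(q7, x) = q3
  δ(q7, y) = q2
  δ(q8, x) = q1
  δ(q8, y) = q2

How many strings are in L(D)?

The useful subgraph on states {q0, q1, q4, q5, q7, q8} is acyclic, so L(D) is finite; the longest accepting path visits 5 useful states, giving maximum string length 4.
Counting accepting paths from q8 by length: 1 of length 0, 1 of length 1, 2 of length 2, 1 of length 4. Total 5.

5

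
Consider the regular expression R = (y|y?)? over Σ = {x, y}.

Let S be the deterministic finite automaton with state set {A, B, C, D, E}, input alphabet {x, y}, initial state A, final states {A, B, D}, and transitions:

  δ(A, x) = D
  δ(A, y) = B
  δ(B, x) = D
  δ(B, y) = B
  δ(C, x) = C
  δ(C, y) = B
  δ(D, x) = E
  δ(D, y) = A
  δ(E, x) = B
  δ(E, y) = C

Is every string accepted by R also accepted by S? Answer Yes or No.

Converting the expression R to a DFA (subset construction, then merging equivalent states) gives the minimal DFA with states {r0, r1, r2}, start state r0, accepting states {r0, r2} and transitions r0: x→r1, y→r2; r1: x→r1, y→r1; r2: x→r1, y→r1.
Exploring the product automaton R × S from the start pair (r0, A), following both machines on each input symbol, reaches 7 state pairs: (r0, A), (r1, D), (r2, B), (r1, E), (r1, A), (r1, B), (r1, C).
R accepts in {r0, r2} and S accepts in {A, B, D}. The reachable pairs whose R-component is accepting are (r0, A), (r2, B); in each of them the S-component is accepting too, so the product for L(R) \ L(S) (R-component accepting, S-component rejecting) has no reachable accepting pair and the difference is empty.
Hence every string in L(R) is also in L(S).

Yes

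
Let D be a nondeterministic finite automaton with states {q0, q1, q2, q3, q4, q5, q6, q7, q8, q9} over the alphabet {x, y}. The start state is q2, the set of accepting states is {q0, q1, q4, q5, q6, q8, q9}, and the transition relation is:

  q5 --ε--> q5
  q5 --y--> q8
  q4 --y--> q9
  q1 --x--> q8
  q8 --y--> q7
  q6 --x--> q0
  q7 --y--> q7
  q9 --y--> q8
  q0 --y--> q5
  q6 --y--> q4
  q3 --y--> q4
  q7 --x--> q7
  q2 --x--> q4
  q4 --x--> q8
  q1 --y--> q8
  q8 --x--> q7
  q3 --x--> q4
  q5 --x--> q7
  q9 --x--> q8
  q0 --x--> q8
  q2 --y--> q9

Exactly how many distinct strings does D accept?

8

The useful subgraph on states {q2, q4, q8, q9} is acyclic, so L(D) is finite; the longest accepting path visits 4 useful states, giving maximum string length 3.
Counting accepting paths from q2 by length: 2 of length 1, 4 of length 2, 2 of length 3. Total 8.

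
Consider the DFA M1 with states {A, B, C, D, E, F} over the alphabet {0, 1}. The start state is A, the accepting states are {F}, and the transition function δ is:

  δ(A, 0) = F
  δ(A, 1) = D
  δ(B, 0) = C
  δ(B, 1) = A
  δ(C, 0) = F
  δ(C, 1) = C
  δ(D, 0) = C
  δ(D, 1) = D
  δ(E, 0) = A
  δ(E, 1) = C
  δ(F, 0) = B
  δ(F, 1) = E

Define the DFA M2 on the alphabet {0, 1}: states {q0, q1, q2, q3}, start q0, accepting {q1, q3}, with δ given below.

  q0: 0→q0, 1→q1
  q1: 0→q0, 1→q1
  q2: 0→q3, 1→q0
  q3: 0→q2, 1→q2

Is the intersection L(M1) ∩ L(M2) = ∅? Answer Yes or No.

Yes

Exploring the product automaton M1 × M2 from the start pair (A, q0), following both machines on each input symbol, reaches 8 state pairs: (A, q0), (F, q0), (D, q1), (B, q0), (E, q1), (C, q0), (A, q1), (C, q1).
M1 accepts in {F} and M2 accepts in {q1, q3}; no reachable pair has both components accepting, so no string drives both machines to acceptance simultaneously and L(M1) ∩ L(M2) = ∅.
So no string is accepted by both, and the intersection is empty.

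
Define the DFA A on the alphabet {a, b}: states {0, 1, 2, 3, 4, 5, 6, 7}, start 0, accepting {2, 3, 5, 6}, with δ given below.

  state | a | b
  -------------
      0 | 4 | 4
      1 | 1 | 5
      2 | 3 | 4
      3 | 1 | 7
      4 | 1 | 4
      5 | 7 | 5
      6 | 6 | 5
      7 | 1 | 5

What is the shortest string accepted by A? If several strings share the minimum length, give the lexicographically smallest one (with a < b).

A breadth-first search from 0 reaches an accepting state first via the path 0 → 4 → 1 → 5 on input aab.
No string of length < 3 is accepted (BFS exhausts all shorter strings without reaching an accepting state), and aab is the lexicographically least accepting string of length 3.

aab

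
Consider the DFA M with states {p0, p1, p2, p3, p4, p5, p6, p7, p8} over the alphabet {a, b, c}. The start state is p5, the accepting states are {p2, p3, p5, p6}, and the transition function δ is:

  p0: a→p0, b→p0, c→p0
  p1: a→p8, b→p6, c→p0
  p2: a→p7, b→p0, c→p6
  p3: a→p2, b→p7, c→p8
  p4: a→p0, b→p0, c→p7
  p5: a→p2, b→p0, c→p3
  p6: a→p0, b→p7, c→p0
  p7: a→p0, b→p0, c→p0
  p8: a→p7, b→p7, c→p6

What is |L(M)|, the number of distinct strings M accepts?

7

The useful subgraph on states {p2, p3, p5, p6, p8} is acyclic, so L(M) is finite; the longest accepting path visits 4 useful states, giving maximum string length 3.
Counting accepting paths from p5 by length: 1 of length 0, 2 of length 1, 2 of length 2, 2 of length 3. Total 7.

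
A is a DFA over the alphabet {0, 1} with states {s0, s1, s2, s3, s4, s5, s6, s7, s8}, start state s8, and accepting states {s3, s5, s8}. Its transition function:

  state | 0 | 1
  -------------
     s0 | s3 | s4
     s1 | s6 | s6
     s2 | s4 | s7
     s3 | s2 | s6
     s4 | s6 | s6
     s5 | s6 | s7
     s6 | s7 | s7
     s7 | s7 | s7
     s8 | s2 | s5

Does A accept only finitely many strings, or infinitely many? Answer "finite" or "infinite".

The useful states (reachable from s8 and able to reach an accepting state) are {s5, s8}.
Restricted to these states the transition graph has no cycle, so every accepting path has bounded length and L is finite.

finite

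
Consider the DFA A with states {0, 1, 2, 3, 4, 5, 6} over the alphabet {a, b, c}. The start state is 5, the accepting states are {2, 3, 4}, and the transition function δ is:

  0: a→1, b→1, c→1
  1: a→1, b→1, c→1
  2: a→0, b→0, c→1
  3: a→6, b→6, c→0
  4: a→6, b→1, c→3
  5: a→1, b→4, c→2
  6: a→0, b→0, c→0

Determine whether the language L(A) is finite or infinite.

finite

The useful states (reachable from 5 and able to reach an accepting state) are {2, 3, 4, 5}.
Restricted to these states the transition graph has no cycle, so every accepting path has bounded length and L is finite.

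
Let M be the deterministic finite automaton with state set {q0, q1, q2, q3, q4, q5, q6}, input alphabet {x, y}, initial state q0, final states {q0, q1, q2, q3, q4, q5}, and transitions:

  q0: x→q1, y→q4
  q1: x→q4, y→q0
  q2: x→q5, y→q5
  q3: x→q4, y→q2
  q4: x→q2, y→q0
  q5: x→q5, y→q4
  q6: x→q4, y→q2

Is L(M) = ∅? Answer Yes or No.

The empty string ε is accepted: the run q0 ends in the accepting state q0.
Since at least one string is accepted, L(M) is not empty.

No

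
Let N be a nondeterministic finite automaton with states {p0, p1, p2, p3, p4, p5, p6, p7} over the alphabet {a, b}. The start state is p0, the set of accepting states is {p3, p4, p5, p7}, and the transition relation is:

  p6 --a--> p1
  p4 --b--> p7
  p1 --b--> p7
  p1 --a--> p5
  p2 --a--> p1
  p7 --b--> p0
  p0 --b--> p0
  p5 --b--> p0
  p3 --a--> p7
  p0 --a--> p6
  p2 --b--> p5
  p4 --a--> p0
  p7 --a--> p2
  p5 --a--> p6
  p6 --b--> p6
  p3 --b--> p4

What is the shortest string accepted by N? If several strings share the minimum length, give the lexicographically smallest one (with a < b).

aaa

A breadth-first search from p0 reaches an accepting state first via the path p0 → p6 → p1 → p5 on input aaa.
No string of length < 3 is accepted (BFS exhausts all shorter strings without reaching an accepting state), and aaa is the lexicographically least accepting string of length 3.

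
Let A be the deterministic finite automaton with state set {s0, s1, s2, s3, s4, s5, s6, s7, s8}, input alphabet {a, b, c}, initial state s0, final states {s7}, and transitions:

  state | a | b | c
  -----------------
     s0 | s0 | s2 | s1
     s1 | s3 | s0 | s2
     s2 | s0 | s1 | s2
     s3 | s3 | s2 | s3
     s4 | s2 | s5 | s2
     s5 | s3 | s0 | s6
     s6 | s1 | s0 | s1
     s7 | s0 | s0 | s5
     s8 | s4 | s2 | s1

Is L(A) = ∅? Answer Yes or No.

The states reachable from the start state are {s0, s1, s2, s3}.
None of the accepting states {s7} is reachable, so no string is accepted and L(A) = ∅.

Yes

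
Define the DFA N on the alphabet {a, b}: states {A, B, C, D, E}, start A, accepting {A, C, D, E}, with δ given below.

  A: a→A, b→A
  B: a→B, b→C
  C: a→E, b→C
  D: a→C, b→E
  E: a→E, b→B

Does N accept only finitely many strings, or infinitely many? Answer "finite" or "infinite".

infinite

State A is reachable from the start and can reach an accepting state, and it lies on the cycle A → A.
Traversing that cycle any number of times yields accepted strings of unbounded length, so the language is infinite.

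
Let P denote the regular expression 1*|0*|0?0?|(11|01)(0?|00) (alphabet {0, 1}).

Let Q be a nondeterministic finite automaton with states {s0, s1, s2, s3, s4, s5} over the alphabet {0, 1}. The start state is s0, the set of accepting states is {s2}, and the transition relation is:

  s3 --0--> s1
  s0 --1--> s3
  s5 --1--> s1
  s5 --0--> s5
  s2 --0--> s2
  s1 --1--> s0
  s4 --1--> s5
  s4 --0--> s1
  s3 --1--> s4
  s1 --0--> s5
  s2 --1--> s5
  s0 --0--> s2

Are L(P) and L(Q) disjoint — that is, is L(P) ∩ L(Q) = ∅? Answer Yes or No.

The string 0 is accepted by both P and Q.
Hence L(P) ∩ L(Q) ≠ ∅.

No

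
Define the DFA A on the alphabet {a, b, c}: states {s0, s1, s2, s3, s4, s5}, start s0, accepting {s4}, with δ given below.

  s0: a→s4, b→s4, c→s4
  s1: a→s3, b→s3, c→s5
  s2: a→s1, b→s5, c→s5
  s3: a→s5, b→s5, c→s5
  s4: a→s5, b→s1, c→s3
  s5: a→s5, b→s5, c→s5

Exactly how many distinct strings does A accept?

The useful subgraph on states {s0, s4} is acyclic, so L(A) is finite; the longest accepting path visits 2 useful states, giving maximum string length 1.
Counting accepting paths from s0 by length: 3 of length 1. Total 3.

3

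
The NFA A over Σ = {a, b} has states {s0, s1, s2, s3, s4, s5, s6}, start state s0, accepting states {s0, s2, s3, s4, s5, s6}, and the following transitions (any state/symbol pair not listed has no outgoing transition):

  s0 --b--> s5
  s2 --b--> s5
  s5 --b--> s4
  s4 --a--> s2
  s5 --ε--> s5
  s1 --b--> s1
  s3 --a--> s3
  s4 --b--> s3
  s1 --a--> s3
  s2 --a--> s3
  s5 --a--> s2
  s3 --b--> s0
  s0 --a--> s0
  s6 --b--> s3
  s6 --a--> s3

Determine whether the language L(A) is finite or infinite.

State s0 is reachable from the start and can reach an accepting state, and it lies on the cycle s0 → s0.
Traversing that cycle any number of times yields accepted strings of unbounded length, so the language is infinite.

infinite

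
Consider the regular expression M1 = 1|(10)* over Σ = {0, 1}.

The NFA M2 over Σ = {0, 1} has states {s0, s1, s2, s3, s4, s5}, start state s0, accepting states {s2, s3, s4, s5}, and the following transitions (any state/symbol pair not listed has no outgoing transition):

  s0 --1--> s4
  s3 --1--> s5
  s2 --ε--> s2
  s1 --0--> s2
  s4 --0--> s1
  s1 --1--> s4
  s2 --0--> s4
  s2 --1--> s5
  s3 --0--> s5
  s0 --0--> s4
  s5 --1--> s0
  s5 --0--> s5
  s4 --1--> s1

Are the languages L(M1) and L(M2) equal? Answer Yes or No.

The empty string ε is accepted by M1 but rejected by M2.
So L(M1) ≠ L(M2).

No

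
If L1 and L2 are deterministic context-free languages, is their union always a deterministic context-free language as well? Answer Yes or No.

{aⁿbⁿ : n≥0} and {aⁿb²ⁿ : n≥0} are each accepted by a deterministic PDA (push the a's; pop one per b, respectively one per two b's), but their union U is not. Suppose a DPDA M accepted U. Being deterministic, M has a single run on aⁿb²ⁿ, and since aⁿbⁿ ∈ U that run passes through an accepting configuration right after consuming the prefix aⁿbⁿ and then goes on to accept again after n more b's. Build an ordinary (nondeterministic) PDA M′ that simulates M on a's and b's and, at any moment when M is in an accepting state, may switch to a second mode in which it reads only c's, feeding each c to M as a b; M′ accepts when M does. Then M′ accepts aⁱbʲcᵏ (k≥1) exactly when both aⁱbʲ ∈ U and aⁱbʲ⁺ᵏ ∈ U, and checking the four cases (i=j or j=2i, combined with j+k=i or j+k=2i) leaves only i=j=k: so L(M′) ∩ a*b*c⁺ = {aⁿbⁿcⁿ : n≥1} would be context-free, which it is not (pumping lemma) — contradiction. (The union is an unambiguous CFL; it is determinism, not unambiguity, that fails.)

No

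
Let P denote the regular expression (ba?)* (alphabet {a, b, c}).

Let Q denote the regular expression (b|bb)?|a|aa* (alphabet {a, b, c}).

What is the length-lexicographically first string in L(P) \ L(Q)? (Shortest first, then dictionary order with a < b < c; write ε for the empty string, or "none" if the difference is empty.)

The string ba is accepted by P but not by Q.
No shorter string lies in the difference, and ba is the lexicographically first length-2 string in L(P) \ L(Q).

ba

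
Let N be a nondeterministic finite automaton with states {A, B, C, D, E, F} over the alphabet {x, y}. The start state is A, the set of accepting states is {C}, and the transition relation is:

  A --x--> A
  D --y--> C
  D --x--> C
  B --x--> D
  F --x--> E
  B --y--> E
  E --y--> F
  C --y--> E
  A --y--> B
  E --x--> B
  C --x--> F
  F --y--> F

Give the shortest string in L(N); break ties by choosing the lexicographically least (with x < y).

yxx

A breadth-first search from A reaches an accepting state first via the path A → B → D → C on input yxx.
No string of length < 3 is accepted (BFS exhausts all shorter strings without reaching an accepting state), and yxx is the lexicographically least accepting string of length 3.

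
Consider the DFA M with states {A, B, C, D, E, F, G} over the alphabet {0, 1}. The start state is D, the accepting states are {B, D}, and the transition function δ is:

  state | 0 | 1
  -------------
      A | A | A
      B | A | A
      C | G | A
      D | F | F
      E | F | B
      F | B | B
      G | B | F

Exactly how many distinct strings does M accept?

The useful subgraph on states {B, D, F} is acyclic, so L(M) is finite; the longest accepting path visits 3 useful states, giving maximum string length 2.
Counting accepting paths from D by length: 1 of length 0, 4 of length 2. Total 5.

5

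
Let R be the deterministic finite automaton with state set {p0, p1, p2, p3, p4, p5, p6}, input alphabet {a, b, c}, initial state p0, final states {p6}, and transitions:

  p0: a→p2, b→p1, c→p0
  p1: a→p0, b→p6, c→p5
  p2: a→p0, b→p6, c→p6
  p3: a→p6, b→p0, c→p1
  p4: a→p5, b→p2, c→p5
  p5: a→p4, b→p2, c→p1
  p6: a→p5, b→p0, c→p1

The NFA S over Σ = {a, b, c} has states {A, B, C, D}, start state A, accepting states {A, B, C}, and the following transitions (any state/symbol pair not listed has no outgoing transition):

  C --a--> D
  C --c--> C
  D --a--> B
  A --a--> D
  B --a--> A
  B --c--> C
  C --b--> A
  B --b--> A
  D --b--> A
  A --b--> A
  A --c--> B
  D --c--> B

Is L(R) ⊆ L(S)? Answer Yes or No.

Yes

Exploring the product automaton R × S from the start pair (p0, A), following both machines on each input symbol, reaches 20 state pairs: (p0, A), (p2, D), (p1, A), (p0, B), (p6, A), (p6, B), (p0, D), (p5, B), (p2, A), (p0, C), (p5, D), (p1, B), (p5, A), (p1, C), (p2, B), (p4, A), (p4, B), (p5, C), (p4, D), (p6, C).
R accepts in {p6} and S accepts in {A, B, C}. The reachable pairs whose R-component is accepting are (p6, A), (p6, B), (p6, C); in each of them the S-component is accepting too, so the product for L(R) \ L(S) (R-component accepting, S-component rejecting) has no reachable accepting pair and the difference is empty.
Hence every string in L(R) is also in L(S).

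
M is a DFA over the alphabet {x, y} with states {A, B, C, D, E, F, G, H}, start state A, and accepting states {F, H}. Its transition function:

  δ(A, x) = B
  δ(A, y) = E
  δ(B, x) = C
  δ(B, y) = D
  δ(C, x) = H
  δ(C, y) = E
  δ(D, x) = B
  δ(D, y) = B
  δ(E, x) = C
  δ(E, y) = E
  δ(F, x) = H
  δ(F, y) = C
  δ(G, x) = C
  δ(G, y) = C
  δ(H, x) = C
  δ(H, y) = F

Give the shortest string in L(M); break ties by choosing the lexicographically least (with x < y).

A breadth-first search from A reaches an accepting state first via the path A → B → C → H on input xxx.
No string of length < 3 is accepted (BFS exhausts all shorter strings without reaching an accepting state), and xxx is the lexicographically least accepting string of length 3.

xxx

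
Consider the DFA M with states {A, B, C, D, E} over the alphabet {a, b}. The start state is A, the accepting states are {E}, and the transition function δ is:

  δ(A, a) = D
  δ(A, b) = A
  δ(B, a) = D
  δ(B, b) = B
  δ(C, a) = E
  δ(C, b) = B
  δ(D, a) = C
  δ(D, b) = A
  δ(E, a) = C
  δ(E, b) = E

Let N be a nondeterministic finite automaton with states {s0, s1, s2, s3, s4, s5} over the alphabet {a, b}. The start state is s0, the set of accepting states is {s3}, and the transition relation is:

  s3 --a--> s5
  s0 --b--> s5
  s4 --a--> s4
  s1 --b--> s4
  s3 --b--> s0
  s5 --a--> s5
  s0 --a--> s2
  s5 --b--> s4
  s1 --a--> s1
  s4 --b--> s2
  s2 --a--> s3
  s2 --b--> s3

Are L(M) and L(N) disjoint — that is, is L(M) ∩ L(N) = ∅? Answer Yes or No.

No

The string aaabbb is accepted by both M and N.
Hence L(M) ∩ L(N) ≠ ∅.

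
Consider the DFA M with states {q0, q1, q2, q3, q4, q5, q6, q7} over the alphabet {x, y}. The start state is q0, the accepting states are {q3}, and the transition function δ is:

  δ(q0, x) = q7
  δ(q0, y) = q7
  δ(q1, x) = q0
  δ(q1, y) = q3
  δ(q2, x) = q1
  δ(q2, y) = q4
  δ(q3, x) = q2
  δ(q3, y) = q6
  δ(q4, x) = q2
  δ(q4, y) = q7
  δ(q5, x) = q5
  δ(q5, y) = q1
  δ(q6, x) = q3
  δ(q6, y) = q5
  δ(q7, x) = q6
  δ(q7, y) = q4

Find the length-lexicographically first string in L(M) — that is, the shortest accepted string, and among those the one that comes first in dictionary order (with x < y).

xxx

A breadth-first search from q0 reaches an accepting state first via the path q0 → q7 → q6 → q3 on input xxx.
No string of length < 3 is accepted (BFS exhausts all shorter strings without reaching an accepting state), and xxx is the lexicographically least accepting string of length 3.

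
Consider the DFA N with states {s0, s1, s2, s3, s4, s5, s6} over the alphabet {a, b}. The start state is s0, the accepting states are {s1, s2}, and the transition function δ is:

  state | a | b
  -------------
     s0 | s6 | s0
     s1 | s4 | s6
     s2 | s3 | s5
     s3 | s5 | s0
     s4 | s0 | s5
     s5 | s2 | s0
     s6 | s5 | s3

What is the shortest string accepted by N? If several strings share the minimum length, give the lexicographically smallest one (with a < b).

A breadth-first search from s0 reaches an accepting state first via the path s0 → s6 → s5 → s2 on input aaa.
No string of length < 3 is accepted (BFS exhausts all shorter strings without reaching an accepting state), and aaa is the lexicographically least accepting string of length 3.

aaa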